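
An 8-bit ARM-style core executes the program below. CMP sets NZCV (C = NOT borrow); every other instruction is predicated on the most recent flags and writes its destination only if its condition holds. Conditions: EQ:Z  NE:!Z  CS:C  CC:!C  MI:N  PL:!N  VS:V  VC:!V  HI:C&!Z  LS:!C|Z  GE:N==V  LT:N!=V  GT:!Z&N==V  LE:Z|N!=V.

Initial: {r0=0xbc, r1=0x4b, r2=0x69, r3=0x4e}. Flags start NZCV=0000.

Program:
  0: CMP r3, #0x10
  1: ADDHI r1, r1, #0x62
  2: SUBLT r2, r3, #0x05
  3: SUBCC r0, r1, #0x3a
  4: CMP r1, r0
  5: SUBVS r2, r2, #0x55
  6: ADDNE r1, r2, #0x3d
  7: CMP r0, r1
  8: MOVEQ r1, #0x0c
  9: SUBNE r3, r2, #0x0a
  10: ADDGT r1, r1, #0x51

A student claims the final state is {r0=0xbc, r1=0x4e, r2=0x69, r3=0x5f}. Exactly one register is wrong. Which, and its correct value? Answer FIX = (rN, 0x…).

[0] flags=0010 → (cmp)
[1] flags=0010 HI?T → r1=0xad
[2] flags=0010 LT?F → skip
[3] flags=0010 CC?F → skip
[4] flags=1000 → (cmp)
[5] flags=1000 VS?F → skip
[6] flags=1000 NE?T → r1=0xa6
[7] flags=0010 → (cmp)
[8] flags=0010 EQ?F → skip
[9] flags=0010 NE?T → r3=0x5f
[10] flags=0010 GT?T → r1=0xf7

FIX = (r1, 0xf7)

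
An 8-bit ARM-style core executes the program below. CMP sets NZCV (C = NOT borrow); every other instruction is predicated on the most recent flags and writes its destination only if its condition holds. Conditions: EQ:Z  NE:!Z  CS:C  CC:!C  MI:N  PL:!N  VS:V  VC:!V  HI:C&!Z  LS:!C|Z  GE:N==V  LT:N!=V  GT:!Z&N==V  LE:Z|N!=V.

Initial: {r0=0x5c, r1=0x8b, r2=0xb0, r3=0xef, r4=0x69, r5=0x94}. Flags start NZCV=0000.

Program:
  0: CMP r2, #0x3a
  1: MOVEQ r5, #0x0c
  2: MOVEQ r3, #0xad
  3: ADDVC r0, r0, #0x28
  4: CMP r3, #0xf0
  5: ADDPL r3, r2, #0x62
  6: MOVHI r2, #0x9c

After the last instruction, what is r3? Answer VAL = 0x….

[0] flags=0011 → (cmp)
[1] flags=0011 EQ?F → skip
[2] flags=0011 EQ?F → skip
[3] flags=0011 VC?F → skip
[4] flags=1000 → (cmp)
[5] flags=1000 PL?F → skip
[6] flags=1000 HI?F → skip

VAL = 0xef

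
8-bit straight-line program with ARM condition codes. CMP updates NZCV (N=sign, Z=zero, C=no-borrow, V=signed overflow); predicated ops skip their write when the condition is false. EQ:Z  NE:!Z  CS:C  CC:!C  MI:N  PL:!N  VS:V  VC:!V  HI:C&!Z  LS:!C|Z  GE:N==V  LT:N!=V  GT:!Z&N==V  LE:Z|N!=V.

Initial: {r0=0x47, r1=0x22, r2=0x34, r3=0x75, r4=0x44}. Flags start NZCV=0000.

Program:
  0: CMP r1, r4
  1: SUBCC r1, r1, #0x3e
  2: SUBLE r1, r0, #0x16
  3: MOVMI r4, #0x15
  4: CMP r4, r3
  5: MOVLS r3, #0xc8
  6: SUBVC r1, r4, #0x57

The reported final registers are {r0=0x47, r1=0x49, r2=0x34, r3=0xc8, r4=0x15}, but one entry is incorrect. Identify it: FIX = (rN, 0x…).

0: ✓ CMP  NZCV=1000
1: ✓ SUBCC  r1←0xe4
2: ✓ SUBLE  r1←0x31
3: ✓ MOVMI  r4←0x15
4: ✓ CMP  NZCV=1000
5: ✓ MOVLS  r3←0xc8
6: ✓ SUBVC  r1←0xbe

FIX = (r1, 0xbe)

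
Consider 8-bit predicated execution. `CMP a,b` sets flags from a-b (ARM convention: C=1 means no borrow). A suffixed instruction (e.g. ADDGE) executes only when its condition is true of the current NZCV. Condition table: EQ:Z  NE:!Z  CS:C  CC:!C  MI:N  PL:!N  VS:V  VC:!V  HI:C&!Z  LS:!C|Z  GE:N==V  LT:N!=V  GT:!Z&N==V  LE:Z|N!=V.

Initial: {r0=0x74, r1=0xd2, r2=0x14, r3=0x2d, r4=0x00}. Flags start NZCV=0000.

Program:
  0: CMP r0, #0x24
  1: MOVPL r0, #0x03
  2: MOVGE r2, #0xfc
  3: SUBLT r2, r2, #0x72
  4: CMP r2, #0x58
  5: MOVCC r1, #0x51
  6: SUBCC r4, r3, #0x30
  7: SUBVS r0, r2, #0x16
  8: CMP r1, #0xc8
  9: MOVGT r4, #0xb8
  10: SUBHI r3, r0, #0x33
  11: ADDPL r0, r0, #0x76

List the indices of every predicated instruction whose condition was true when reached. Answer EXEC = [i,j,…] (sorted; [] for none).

EXEC = [1,2,9,10,11]

[0] flags=0010 → (cmp)
[1] flags=0010 PL?T → r0=0x03
[2] flags=0010 GE?T → r2=0xfc
[3] flags=0010 LT?F → skip
[4] flags=1010 → (cmp)
[5] flags=1010 CC?F → skip
[6] flags=1010 CC?F → skip
[7] flags=1010 VS?F → skip
[8] flags=0010 → (cmp)
[9] flags=0010 GT?T → r4=0xb8
[10] flags=0010 HI?T → r3=0xd0
[11] flags=0010 PL?T → r0=0x79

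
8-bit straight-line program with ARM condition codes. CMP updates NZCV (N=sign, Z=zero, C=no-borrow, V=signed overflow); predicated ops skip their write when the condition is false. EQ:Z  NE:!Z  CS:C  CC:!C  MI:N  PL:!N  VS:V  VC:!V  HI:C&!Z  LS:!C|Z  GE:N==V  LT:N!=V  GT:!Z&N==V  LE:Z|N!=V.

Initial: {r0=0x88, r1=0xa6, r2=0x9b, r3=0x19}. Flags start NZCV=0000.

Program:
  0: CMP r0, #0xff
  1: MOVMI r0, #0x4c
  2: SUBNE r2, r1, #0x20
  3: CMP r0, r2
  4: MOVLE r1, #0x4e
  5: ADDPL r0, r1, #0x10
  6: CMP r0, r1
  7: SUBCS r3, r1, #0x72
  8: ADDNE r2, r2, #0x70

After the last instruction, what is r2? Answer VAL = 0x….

0: ✓ CMP  NZCV=1000
1: ✓ MOVMI  r0←0x4c
2: ✓ SUBNE  r2←0x86
3: ✓ CMP  NZCV=1001
4: · MOVLE
5: · ADDPL
6: ✓ CMP  NZCV=1001
7: · SUBCS
8: ✓ ADDNE  r2←0xf6

VAL = 0xf6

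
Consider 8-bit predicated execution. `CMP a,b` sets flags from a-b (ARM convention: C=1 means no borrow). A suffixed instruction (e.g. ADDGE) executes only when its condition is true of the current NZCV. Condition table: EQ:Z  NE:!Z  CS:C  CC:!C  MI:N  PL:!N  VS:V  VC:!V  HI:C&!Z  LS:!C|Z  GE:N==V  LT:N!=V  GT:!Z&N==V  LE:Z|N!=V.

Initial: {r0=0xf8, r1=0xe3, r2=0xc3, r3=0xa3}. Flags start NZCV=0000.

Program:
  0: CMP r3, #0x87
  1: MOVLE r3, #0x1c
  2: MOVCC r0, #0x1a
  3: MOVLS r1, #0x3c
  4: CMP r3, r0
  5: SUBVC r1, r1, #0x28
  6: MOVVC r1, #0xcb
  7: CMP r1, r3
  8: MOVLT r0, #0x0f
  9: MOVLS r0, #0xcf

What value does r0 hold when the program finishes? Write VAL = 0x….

0: ✓ CMP  NZCV=0010
1: · MOVLE
2: · MOVCC
3: · MOVLS
4: ✓ CMP  NZCV=1000
5: ✓ SUBVC  r1←0xbb
6: ✓ MOVVC  r1←0xcb
7: ✓ CMP  NZCV=0010
8: · MOVLT
9: · MOVLS

VAL = 0xf8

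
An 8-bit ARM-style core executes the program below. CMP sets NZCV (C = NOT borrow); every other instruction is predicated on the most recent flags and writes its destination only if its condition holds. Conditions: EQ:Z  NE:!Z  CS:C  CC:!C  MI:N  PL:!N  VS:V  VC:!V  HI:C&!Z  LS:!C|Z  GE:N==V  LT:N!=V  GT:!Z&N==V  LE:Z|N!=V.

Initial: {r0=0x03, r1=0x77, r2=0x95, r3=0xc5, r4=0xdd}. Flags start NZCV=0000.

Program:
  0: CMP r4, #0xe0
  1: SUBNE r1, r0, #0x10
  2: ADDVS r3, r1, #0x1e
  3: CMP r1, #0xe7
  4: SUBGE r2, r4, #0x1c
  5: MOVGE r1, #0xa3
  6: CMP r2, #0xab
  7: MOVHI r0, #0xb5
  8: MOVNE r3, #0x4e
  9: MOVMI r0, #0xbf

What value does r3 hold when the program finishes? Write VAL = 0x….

[0] flags=1000 → (cmp)
[1] flags=1000 NE?T → r1=0xf3
[2] flags=1000 VS?F → skip
[3] flags=0010 → (cmp)
[4] flags=0010 GE?T → r2=0xc1
[5] flags=0010 GE?T → r1=0xa3
[6] flags=0010 → (cmp)
[7] flags=0010 HI?T → r0=0xb5
[8] flags=0010 NE?T → r3=0x4e
[9] flags=0010 MI?F → skip

VAL = 0x4e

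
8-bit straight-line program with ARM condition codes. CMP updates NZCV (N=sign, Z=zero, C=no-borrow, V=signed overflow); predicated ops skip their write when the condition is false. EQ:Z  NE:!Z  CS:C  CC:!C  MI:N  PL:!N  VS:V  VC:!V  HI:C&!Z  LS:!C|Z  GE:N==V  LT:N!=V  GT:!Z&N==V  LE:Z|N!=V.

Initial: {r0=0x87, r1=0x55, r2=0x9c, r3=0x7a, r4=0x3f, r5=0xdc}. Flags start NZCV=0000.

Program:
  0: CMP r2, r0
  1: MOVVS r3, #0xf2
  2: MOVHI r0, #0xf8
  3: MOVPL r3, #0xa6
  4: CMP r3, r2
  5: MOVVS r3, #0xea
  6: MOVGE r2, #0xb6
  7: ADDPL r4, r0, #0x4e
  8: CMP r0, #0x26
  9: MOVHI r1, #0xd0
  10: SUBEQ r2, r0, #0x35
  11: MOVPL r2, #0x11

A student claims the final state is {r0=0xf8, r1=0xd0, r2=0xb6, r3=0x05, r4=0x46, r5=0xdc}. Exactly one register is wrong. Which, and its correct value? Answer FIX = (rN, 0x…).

[0] flags=0010 → (cmp)
[1] flags=0010 VS?F → skip
[2] flags=0010 HI?T → r0=0xf8
[3] flags=0010 PL?T → r3=0xa6
[4] flags=0010 → (cmp)
[5] flags=0010 VS?F → skip
[6] flags=0010 GE?T → r2=0xb6
[7] flags=0010 PL?T → r4=0x46
[8] flags=1010 → (cmp)
[9] flags=1010 HI?T → r1=0xd0
[10] flags=1010 EQ?F → skip
[11] flags=1010 PL?F → skip

FIX = (r3, 0xa6)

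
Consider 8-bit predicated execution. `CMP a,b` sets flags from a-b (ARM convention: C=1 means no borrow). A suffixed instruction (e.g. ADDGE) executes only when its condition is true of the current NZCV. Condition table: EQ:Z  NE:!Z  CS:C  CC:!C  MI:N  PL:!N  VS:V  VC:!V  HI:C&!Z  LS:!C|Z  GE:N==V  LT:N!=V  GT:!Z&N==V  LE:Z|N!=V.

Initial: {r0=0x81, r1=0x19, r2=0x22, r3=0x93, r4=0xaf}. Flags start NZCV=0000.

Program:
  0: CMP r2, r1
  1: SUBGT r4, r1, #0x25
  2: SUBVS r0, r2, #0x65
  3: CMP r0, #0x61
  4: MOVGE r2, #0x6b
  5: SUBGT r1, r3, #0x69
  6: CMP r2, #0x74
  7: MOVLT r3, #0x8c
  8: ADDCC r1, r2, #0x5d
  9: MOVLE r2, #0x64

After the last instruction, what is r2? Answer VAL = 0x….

0: ✓ CMP  NZCV=0010
1: ✓ SUBGT  r4←0xf4
2: · SUBVS
3: ✓ CMP  NZCV=0011
4: · MOVGE
5: · SUBGT
6: ✓ CMP  NZCV=1000
7: ✓ MOVLT  r3←0x8c
8: ✓ ADDCC  r1←0x7f
9: ✓ MOVLE  r2←0x64

VAL = 0x64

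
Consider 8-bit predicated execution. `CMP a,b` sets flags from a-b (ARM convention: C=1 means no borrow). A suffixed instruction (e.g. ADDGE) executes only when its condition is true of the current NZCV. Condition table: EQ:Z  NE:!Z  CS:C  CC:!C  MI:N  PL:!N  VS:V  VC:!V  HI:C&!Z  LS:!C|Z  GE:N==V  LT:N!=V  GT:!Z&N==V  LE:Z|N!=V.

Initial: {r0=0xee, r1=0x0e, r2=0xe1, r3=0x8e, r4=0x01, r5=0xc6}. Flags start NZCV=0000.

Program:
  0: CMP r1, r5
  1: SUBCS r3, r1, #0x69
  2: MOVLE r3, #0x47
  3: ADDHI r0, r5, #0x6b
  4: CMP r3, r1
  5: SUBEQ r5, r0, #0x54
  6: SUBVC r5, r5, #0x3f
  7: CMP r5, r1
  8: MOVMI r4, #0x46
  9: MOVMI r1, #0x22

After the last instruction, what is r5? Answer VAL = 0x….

0: ✓ CMP  NZCV=0000
1: · SUBCS
2: · MOVLE
3: · ADDHI
4: ✓ CMP  NZCV=1010
5: · SUBEQ
6: ✓ SUBVC  r5←0x87
7: ✓ CMP  NZCV=0011
8: · MOVMI
9: · MOVMI

VAL = 0x87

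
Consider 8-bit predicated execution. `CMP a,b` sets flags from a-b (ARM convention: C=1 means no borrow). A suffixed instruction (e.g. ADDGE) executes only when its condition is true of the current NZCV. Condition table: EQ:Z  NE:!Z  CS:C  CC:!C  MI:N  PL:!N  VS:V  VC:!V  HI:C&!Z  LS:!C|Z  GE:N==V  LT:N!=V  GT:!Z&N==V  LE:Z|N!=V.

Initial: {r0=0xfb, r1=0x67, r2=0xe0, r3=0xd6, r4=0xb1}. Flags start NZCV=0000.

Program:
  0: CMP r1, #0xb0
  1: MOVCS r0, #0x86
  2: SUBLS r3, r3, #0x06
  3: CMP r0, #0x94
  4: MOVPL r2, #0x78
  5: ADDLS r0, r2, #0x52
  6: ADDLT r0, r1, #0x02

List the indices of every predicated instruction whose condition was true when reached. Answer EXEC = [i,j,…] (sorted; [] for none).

EXEC = [2,4]

[0] flags=1001 → (cmp)
[1] flags=1001 CS?F → skip
[2] flags=1001 LS?T → r3=0xd0
[3] flags=0010 → (cmp)
[4] flags=0010 PL?T → r2=0x78
[5] flags=0010 LS?F → skip
[6] flags=0010 LT?F → skip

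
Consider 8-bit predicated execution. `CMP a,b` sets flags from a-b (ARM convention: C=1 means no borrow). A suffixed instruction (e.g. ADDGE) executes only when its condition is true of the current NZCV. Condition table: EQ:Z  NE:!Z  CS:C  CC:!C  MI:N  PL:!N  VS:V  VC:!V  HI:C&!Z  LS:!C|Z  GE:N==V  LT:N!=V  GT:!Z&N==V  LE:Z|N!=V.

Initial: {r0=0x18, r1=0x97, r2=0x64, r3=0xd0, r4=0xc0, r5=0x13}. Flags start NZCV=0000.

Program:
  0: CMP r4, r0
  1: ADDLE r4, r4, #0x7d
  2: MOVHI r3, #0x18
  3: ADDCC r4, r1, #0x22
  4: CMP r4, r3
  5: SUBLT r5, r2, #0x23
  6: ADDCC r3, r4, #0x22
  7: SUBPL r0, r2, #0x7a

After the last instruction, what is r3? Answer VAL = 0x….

[0] flags=1010 → (cmp)
[1] flags=1010 LE?T → r4=0x3d
[2] flags=1010 HI?T → r3=0x18
[3] flags=1010 CC?F → skip
[4] flags=0010 → (cmp)
[5] flags=0010 LT?F → skip
[6] flags=0010 CC?F → skip
[7] flags=0010 PL?T → r0=0xea

VAL = 0x18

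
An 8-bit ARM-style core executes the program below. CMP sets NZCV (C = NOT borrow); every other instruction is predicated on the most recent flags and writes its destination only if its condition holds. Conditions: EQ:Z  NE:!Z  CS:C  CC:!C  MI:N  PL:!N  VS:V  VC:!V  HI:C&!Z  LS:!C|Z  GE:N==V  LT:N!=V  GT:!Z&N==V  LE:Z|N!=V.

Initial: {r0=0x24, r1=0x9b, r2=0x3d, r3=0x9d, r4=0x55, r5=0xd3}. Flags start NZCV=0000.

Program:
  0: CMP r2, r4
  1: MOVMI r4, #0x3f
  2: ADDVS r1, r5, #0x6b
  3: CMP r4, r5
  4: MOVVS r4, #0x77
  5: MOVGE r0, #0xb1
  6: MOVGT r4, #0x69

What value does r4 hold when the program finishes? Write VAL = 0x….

VAL = 0x69

0: ✓ CMP  NZCV=1000
1: ✓ MOVMI  r4←0x3f
2: · ADDVS
3: ✓ CMP  NZCV=0000
4: · MOVVS
5: ✓ MOVGE  r0←0xb1
6: ✓ MOVGT  r4←0x69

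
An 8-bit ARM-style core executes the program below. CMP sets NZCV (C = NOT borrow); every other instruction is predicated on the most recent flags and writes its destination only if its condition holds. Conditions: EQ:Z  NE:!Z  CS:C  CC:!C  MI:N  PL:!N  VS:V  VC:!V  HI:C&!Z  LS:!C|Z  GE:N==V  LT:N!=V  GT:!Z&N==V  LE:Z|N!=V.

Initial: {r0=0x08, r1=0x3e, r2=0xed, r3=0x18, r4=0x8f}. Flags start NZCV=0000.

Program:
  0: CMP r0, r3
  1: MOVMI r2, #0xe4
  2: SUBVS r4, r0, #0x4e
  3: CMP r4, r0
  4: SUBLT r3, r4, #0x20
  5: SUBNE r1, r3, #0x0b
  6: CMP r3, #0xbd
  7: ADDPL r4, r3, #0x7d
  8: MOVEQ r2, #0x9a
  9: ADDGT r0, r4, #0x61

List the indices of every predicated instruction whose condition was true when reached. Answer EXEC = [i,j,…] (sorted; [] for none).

[0] flags=1000 → (cmp)
[1] flags=1000 MI?T → r2=0xe4
[2] flags=1000 VS?F → skip
[3] flags=1010 → (cmp)
[4] flags=1010 LT?T → r3=0x6f
[5] flags=1010 NE?T → r1=0x64
[6] flags=1001 → (cmp)
[7] flags=1001 PL?F → skip
[8] flags=1001 EQ?F → skip
[9] flags=1001 GT?T → r0=0xf0

EXEC = [1,4,5,9]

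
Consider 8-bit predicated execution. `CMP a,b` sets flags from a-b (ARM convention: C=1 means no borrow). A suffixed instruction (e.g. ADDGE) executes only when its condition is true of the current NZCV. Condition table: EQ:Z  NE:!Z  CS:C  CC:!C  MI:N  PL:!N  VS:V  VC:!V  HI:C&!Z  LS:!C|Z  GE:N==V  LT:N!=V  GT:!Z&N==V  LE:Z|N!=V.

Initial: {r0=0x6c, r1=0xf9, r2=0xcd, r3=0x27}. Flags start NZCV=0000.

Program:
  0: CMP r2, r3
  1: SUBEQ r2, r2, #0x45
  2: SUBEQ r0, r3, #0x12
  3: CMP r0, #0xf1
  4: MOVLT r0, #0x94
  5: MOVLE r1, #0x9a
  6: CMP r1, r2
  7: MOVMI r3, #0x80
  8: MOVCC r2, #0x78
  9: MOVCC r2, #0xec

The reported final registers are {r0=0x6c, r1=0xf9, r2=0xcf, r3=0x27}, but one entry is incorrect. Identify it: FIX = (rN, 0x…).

0: ✓ CMP  NZCV=1010
1: · SUBEQ
2: · SUBEQ
3: ✓ CMP  NZCV=0000
4: · MOVLT
5: · MOVLE
6: ✓ CMP  NZCV=0010
7: · MOVMI
8: · MOVCC
9: · MOVCC

FIX = (r2, 0xcd)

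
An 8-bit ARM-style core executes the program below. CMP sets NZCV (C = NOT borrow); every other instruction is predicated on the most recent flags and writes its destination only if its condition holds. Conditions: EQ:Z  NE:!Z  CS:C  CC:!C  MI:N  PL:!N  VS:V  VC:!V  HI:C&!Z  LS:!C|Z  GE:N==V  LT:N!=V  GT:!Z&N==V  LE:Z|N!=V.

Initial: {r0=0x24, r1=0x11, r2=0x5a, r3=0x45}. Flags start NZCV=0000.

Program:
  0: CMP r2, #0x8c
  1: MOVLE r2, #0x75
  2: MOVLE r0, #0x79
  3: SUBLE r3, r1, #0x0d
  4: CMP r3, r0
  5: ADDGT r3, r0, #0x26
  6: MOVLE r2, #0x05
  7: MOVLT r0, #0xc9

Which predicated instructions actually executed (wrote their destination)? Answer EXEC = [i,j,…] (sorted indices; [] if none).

0: ✓ CMP  NZCV=1001
1: · MOVLE
2: · MOVLE
3: · SUBLE
4: ✓ CMP  NZCV=0010
5: ✓ ADDGT  r3←0x4a
6: · MOVLE
7: · MOVLT

EXEC = [5]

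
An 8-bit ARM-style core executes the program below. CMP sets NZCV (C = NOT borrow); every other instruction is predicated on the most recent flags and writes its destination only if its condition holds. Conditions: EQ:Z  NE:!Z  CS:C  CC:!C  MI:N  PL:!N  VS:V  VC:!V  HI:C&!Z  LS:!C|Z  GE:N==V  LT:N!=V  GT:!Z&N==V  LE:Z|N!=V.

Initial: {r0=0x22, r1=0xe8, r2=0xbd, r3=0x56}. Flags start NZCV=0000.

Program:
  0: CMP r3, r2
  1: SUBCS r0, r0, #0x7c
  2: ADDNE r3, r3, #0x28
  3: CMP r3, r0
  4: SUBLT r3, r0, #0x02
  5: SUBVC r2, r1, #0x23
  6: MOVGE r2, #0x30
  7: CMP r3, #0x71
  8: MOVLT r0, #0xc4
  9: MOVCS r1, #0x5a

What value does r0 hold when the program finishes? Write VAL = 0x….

VAL = 0x22

[0] flags=1001 → (cmp)
[1] flags=1001 CS?F → skip
[2] flags=1001 NE?T → r3=0x7e
[3] flags=0010 → (cmp)
[4] flags=0010 LT?F → skip
[5] flags=0010 VC?T → r2=0xc5
[6] flags=0010 GE?T → r2=0x30
[7] flags=0010 → (cmp)
[8] flags=0010 LT?F → skip
[9] flags=0010 CS?T → r1=0x5a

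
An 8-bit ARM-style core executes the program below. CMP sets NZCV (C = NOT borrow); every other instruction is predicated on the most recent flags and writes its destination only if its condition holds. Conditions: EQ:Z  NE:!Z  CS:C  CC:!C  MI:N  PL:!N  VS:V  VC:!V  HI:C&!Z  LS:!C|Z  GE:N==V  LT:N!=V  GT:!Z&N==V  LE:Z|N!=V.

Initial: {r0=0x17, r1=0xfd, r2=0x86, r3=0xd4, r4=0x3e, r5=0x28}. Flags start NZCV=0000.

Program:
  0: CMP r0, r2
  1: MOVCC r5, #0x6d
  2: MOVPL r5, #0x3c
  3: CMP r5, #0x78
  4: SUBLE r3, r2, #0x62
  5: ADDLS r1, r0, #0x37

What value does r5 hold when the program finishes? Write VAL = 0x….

[0] flags=1001 → (cmp)
[1] flags=1001 CC?T → r5=0x6d
[2] flags=1001 PL?F → skip
[3] flags=1000 → (cmp)
[4] flags=1000 LE?T → r3=0x24
[5] flags=1000 LS?T → r1=0x4e

VAL = 0x6d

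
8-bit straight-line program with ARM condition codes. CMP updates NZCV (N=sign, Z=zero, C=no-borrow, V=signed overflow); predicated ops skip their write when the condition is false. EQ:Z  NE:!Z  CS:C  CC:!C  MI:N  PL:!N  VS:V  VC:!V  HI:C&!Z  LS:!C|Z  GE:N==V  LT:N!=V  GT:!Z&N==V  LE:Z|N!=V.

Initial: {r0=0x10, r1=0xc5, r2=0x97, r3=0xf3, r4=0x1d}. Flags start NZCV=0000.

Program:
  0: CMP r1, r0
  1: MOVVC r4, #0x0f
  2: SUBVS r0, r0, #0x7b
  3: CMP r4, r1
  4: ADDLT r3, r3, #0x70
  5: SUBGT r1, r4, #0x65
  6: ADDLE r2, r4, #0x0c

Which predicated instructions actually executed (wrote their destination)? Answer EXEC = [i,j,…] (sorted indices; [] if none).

[0] flags=1010 → (cmp)
[1] flags=1010 VC?T → r4=0x0f
[2] flags=1010 VS?F → skip
[3] flags=0000 → (cmp)
[4] flags=0000 LT?F → skip
[5] flags=0000 GT?T → r1=0xaa
[6] flags=0000 LE?F → skip

EXEC = [1,5]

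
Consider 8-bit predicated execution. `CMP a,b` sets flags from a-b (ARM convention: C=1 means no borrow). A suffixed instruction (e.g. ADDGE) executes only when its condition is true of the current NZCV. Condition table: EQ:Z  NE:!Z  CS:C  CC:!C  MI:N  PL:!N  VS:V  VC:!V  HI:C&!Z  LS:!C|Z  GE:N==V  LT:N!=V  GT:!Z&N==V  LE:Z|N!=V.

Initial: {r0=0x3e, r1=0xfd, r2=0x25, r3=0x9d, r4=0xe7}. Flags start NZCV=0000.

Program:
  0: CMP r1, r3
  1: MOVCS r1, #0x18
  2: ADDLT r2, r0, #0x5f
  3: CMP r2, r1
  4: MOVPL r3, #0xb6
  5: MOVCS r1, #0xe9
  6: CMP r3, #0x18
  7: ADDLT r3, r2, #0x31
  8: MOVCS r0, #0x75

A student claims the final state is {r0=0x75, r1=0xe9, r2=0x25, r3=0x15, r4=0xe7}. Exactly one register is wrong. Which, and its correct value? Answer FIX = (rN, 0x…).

FIX = (r3, 0x56)

[0] flags=0010 → (cmp)
[1] flags=0010 CS?T → r1=0x18
[2] flags=0010 LT?F → skip
[3] flags=0010 → (cmp)
[4] flags=0010 PL?T → r3=0xb6
[5] flags=0010 CS?T → r1=0xe9
[6] flags=1010 → (cmp)
[7] flags=1010 LT?T → r3=0x56
[8] flags=1010 CS?T → r0=0x75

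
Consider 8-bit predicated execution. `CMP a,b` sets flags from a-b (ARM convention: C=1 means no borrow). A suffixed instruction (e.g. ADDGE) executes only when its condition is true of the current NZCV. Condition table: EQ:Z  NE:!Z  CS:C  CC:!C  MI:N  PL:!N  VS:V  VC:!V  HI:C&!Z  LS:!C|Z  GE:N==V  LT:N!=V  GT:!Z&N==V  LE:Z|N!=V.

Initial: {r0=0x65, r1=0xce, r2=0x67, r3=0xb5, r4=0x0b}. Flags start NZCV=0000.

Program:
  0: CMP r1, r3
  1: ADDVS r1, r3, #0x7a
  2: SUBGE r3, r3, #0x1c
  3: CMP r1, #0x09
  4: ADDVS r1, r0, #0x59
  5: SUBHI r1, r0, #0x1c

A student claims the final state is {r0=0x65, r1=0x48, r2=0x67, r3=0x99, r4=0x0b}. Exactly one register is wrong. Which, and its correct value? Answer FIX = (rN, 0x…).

[0] flags=0010 → (cmp)
[1] flags=0010 VS?F → skip
[2] flags=0010 GE?T → r3=0x99
[3] flags=1010 → (cmp)
[4] flags=1010 VS?F → skip
[5] flags=1010 HI?T → r1=0x49

FIX = (r1, 0x49)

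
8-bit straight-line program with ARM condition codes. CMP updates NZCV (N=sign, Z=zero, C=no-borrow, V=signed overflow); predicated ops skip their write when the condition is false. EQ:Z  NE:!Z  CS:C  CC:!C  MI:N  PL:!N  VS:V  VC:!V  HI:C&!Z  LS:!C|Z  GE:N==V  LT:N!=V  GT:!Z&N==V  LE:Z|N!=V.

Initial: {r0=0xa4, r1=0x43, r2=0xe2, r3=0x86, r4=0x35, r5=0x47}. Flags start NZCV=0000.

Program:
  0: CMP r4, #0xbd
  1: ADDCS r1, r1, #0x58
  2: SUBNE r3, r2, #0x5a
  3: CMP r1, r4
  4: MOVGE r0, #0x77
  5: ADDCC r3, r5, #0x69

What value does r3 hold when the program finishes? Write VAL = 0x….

VAL = 0x88

0: ✓ CMP  NZCV=0000
1: · ADDCS
2: ✓ SUBNE  r3←0x88
3: ✓ CMP  NZCV=0010
4: ✓ MOVGE  r0←0x77
5: · ADDCC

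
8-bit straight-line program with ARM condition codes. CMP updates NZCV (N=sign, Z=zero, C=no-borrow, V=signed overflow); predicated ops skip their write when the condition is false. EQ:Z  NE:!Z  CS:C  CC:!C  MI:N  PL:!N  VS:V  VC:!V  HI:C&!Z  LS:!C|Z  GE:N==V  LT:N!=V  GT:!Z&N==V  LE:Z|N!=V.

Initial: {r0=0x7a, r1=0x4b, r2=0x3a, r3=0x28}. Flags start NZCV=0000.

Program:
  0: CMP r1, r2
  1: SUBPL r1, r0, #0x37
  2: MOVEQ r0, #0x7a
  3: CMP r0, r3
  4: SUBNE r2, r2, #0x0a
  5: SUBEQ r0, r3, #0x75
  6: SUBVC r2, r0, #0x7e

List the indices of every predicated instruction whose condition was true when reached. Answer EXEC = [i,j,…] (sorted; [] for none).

[0] flags=0010 → (cmp)
[1] flags=0010 PL?T → r1=0x43
[2] flags=0010 EQ?F → skip
[3] flags=0010 → (cmp)
[4] flags=0010 NE?T → r2=0x30
[5] flags=0010 EQ?F → skip
[6] flags=0010 VC?T → r2=0xfc

EXEC = [1,4,6]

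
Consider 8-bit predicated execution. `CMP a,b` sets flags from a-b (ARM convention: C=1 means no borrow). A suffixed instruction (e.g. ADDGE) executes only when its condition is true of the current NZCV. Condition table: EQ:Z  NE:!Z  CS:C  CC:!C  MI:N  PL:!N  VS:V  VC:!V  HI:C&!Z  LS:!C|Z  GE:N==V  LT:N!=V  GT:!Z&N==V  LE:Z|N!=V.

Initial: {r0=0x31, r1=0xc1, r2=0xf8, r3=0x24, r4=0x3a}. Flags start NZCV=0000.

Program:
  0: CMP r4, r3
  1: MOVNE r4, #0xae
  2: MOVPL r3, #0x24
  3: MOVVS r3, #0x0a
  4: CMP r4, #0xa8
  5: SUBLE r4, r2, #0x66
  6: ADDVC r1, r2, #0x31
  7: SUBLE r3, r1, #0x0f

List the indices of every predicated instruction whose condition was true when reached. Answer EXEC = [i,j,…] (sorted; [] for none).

EXEC = [1,2,6]

0: ✓ CMP  NZCV=0010
1: ✓ MOVNE  r4←0xae
2: ✓ MOVPL  r3←0x24
3: · MOVVS
4: ✓ CMP  NZCV=0010
5: · SUBLE
6: ✓ ADDVC  r1←0x29
7: · SUBLE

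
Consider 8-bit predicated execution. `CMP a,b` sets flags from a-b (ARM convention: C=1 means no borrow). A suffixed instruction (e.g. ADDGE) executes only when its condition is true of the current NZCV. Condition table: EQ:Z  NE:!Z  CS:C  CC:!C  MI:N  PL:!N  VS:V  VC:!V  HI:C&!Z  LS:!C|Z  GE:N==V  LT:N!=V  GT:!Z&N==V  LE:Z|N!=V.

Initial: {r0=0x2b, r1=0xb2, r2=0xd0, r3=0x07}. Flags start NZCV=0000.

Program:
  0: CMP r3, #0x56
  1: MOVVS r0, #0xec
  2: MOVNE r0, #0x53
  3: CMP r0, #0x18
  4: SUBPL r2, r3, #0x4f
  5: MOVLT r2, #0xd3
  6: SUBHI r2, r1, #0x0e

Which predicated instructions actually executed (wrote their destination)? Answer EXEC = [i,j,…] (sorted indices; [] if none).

[0] flags=1000 → (cmp)
[1] flags=1000 VS?F → skip
[2] flags=1000 NE?T → r0=0x53
[3] flags=0010 → (cmp)
[4] flags=0010 PL?T → r2=0xb8
[5] flags=0010 LT?F → skip
[6] flags=0010 HI?T → r2=0xa4

EXEC = [2,4,6]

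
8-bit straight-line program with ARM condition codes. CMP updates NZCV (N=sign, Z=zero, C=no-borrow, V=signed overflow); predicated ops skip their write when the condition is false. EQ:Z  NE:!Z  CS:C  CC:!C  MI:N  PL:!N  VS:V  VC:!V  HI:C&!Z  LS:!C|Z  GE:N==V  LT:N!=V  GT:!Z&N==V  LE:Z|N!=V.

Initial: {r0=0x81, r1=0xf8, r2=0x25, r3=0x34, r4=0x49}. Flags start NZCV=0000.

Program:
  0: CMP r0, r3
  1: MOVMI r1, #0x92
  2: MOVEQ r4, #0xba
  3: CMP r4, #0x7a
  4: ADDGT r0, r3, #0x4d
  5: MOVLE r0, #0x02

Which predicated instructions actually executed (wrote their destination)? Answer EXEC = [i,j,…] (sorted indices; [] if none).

EXEC = [5]

0: ✓ CMP  NZCV=0011
1: · MOVMI
2: · MOVEQ
3: ✓ CMP  NZCV=1000
4: · ADDGT
5: ✓ MOVLE  r0←0x02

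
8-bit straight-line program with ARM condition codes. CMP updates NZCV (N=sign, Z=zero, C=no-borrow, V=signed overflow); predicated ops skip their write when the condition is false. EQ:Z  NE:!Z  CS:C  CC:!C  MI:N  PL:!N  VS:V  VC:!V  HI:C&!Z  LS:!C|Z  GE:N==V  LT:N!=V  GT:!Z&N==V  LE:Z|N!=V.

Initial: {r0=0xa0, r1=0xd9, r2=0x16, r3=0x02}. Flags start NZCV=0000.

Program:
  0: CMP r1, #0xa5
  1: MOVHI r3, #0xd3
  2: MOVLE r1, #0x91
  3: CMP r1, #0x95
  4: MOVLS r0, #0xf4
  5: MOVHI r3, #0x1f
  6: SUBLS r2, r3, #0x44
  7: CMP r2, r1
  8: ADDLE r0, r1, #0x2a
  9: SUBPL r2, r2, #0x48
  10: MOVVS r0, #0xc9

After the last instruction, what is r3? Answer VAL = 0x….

VAL = 0x1f

0: ✓ CMP  NZCV=0010
1: ✓ MOVHI  r3←0xd3
2: · MOVLE
3: ✓ CMP  NZCV=0010
4: · MOVLS
5: ✓ MOVHI  r3←0x1f
6: · SUBLS
7: ✓ CMP  NZCV=0000
8: · ADDLE
9: ✓ SUBPL  r2←0xce
10: · MOVVS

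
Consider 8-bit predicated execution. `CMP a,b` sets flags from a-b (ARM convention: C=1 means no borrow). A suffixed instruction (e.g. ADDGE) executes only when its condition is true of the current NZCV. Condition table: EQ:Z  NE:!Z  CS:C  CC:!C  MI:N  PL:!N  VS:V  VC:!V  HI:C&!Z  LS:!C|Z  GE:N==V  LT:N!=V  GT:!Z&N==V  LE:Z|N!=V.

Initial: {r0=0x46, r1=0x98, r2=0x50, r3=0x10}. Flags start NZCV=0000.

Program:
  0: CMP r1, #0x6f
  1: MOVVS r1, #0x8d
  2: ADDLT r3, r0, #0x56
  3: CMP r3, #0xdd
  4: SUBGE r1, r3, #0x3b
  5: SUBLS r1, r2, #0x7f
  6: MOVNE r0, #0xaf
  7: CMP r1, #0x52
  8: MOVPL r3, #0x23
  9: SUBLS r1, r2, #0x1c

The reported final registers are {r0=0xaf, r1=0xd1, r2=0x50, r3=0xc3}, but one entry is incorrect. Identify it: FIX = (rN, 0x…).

0: ✓ CMP  NZCV=0011
1: ✓ MOVVS  r1←0x8d
2: ✓ ADDLT  r3←0x9c
3: ✓ CMP  NZCV=1000
4: · SUBGE
5: ✓ SUBLS  r1←0xd1
6: ✓ MOVNE  r0←0xaf
7: ✓ CMP  NZCV=0011
8: ✓ MOVPL  r3←0x23
9: · SUBLS

FIX = (r3, 0x23)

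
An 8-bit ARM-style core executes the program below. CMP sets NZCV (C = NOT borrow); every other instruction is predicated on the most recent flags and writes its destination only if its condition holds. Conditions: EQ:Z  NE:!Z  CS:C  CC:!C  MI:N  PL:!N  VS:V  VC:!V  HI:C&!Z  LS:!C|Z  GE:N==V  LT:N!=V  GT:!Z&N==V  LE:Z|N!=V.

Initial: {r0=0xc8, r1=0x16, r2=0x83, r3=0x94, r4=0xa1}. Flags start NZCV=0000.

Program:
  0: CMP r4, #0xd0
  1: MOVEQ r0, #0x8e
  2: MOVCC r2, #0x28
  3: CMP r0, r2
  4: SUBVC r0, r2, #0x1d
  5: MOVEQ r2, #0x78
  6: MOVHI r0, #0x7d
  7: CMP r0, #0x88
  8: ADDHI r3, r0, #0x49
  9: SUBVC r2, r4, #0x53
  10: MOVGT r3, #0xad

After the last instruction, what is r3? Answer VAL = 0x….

[0] flags=1000 → (cmp)
[1] flags=1000 EQ?F → skip
[2] flags=1000 CC?T → r2=0x28
[3] flags=1010 → (cmp)
[4] flags=1010 VC?T → r0=0x0b
[5] flags=1010 EQ?F → skip
[6] flags=1010 HI?T → r0=0x7d
[7] flags=1001 → (cmp)
[8] flags=1001 HI?F → skip
[9] flags=1001 VC?F → skip
[10] flags=1001 GT?T → r3=0xad

VAL = 0xad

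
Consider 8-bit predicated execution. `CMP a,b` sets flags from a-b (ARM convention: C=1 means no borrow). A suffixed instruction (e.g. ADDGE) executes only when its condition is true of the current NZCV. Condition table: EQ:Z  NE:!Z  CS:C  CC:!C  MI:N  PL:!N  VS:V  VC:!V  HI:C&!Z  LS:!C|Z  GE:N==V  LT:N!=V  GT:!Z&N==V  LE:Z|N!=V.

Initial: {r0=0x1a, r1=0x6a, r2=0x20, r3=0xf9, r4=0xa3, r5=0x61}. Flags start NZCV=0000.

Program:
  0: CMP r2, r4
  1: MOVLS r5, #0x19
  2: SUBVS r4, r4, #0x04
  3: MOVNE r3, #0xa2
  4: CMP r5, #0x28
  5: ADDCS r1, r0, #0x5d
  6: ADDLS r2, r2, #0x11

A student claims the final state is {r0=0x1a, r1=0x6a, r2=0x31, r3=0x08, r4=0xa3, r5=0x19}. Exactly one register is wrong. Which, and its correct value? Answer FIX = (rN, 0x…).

FIX = (r3, 0xa2)

0: ✓ CMP  NZCV=0000
1: ✓ MOVLS  r5←0x19
2: · SUBVS
3: ✓ MOVNE  r3←0xa2
4: ✓ CMP  NZCV=1000
5: · ADDCS
6: ✓ ADDLS  r2←0x31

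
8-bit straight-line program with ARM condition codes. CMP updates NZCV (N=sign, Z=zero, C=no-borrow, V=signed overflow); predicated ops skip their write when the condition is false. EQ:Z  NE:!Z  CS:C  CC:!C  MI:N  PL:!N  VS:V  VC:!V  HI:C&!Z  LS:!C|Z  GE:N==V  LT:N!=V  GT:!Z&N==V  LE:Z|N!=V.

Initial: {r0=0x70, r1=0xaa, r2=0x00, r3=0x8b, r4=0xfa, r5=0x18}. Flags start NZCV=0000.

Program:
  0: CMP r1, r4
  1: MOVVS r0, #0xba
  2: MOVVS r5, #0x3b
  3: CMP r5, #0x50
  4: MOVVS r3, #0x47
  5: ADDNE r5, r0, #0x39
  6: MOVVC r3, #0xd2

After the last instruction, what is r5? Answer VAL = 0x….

0: ✓ CMP  NZCV=1000
1: · MOVVS
2: · MOVVS
3: ✓ CMP  NZCV=1000
4: · MOVVS
5: ✓ ADDNE  r5←0xa9
6: ✓ MOVVC  r3←0xd2

VAL = 0xa9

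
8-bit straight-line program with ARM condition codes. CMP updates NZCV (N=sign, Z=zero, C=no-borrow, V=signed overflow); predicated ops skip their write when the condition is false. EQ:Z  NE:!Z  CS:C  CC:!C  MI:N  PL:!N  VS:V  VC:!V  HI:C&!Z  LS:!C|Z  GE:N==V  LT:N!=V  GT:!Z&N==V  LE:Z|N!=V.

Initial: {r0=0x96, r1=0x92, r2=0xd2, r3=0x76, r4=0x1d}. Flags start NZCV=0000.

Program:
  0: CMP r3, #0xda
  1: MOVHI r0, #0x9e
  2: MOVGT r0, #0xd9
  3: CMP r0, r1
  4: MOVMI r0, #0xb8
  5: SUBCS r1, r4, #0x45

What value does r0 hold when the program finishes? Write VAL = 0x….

VAL = 0xd9

[0] flags=1001 → (cmp)
[1] flags=1001 HI?F → skip
[2] flags=1001 GT?T → r0=0xd9
[3] flags=0010 → (cmp)
[4] flags=0010 MI?F → skip
[5] flags=0010 CS?T → r1=0xd8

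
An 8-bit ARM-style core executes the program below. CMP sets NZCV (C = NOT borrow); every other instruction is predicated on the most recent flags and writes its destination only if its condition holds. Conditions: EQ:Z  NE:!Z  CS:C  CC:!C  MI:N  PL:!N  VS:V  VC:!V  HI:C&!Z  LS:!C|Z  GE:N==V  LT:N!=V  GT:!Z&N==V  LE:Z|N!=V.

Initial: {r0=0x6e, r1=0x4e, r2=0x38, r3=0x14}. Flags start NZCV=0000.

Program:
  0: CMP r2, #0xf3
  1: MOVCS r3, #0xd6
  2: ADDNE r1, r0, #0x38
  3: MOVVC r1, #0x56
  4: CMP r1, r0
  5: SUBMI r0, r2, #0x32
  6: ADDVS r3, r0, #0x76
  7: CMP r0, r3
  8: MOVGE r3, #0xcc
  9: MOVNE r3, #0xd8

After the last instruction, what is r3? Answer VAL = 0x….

VAL = 0xd8

[0] flags=0000 → (cmp)
[1] flags=0000 CS?F → skip
[2] flags=0000 NE?T → r1=0xa6
[3] flags=0000 VC?T → r1=0x56
[4] flags=1000 → (cmp)
[5] flags=1000 MI?T → r0=0x06
[6] flags=1000 VS?F → skip
[7] flags=1000 → (cmp)
[8] flags=1000 GE?F → skip
[9] flags=1000 NE?T → r3=0xd8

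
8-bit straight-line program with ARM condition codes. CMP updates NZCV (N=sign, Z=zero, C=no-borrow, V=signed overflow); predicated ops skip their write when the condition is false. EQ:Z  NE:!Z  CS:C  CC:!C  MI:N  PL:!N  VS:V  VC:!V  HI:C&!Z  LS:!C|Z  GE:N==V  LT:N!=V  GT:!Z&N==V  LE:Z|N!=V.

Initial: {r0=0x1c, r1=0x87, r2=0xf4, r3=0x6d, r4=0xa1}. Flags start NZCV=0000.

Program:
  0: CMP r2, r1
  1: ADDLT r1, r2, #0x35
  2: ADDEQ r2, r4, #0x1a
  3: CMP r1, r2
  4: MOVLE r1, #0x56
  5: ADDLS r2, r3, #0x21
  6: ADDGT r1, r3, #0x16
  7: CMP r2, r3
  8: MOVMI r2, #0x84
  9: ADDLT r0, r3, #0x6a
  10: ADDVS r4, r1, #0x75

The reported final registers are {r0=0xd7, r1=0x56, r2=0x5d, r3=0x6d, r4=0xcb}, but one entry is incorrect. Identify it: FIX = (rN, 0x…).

FIX = (r2, 0x8e)

[0] flags=0010 → (cmp)
[1] flags=0010 LT?F → skip
[2] flags=0010 EQ?F → skip
[3] flags=1000 → (cmp)
[4] flags=1000 LE?T → r1=0x56
[5] flags=1000 LS?T → r2=0x8e
[6] flags=1000 GT?F → skip
[7] flags=0011 → (cmp)
[8] flags=0011 MI?F → skip
[9] flags=0011 LT?T → r0=0xd7
[10] flags=0011 VS?T → r4=0xcb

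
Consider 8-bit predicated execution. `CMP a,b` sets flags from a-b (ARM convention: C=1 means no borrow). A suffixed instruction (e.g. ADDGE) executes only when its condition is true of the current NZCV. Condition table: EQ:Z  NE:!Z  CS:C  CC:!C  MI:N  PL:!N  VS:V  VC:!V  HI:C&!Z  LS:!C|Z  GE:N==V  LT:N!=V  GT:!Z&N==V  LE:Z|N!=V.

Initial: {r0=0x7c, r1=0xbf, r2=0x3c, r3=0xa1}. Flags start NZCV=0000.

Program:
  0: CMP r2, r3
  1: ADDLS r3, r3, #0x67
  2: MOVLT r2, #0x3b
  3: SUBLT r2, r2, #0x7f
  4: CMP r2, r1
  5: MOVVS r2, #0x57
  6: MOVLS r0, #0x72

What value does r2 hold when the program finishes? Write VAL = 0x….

[0] flags=1001 → (cmp)
[1] flags=1001 LS?T → r3=0x08
[2] flags=1001 LT?F → skip
[3] flags=1001 LT?F → skip
[4] flags=0000 → (cmp)
[5] flags=0000 VS?F → skip
[6] flags=0000 LS?T → r0=0x72

VAL = 0x3c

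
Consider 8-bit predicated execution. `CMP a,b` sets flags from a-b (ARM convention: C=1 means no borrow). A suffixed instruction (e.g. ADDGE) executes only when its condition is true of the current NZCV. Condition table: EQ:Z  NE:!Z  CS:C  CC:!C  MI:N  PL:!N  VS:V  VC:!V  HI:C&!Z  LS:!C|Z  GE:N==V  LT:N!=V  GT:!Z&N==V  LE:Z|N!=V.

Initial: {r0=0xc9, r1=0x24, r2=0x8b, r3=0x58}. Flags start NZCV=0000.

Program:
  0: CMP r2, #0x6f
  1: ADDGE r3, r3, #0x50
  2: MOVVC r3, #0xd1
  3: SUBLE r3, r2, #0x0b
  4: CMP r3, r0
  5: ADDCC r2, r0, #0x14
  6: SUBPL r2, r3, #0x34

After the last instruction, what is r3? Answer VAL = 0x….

[0] flags=0011 → (cmp)
[1] flags=0011 GE?F → skip
[2] flags=0011 VC?F → skip
[3] flags=0011 LE?T → r3=0x80
[4] flags=1000 → (cmp)
[5] flags=1000 CC?T → r2=0xdd
[6] flags=1000 PL?F → skip

VAL = 0x80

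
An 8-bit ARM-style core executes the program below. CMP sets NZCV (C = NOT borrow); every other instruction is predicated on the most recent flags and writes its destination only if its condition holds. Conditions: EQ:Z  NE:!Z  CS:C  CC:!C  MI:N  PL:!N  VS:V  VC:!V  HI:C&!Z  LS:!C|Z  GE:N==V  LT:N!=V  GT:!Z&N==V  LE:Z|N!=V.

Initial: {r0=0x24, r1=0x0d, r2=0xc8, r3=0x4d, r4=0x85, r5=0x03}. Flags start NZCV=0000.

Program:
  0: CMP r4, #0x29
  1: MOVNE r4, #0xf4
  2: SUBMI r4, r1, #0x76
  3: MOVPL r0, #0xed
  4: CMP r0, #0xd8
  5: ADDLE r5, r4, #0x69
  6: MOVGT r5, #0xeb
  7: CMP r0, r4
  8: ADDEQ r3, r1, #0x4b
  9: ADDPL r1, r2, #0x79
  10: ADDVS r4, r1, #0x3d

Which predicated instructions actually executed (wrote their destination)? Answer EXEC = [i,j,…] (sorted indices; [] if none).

[0] flags=0011 → (cmp)
[1] flags=0011 NE?T → r4=0xf4
[2] flags=0011 MI?F → skip
[3] flags=0011 PL?T → r0=0xed
[4] flags=0010 → (cmp)
[5] flags=0010 LE?F → skip
[6] flags=0010 GT?T → r5=0xeb
[7] flags=1000 → (cmp)
[8] flags=1000 EQ?F → skip
[9] flags=1000 PL?F → skip
[10] flags=1000 VS?F → skip

EXEC = [1,3,6]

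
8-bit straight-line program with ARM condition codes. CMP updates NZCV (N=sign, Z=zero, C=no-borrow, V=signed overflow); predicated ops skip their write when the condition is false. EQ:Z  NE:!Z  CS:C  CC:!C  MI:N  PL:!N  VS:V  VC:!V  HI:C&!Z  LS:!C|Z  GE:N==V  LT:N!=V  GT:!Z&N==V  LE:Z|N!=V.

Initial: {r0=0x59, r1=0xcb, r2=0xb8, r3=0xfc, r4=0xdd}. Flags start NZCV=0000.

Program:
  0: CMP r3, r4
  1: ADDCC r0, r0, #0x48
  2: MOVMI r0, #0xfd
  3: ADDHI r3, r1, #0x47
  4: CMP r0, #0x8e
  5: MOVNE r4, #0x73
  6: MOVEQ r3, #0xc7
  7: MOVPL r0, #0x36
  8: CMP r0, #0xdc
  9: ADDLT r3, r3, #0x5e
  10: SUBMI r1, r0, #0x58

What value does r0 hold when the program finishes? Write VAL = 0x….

0: ✓ CMP  NZCV=0010
1: · ADDCC
2: · MOVMI
3: ✓ ADDHI  r3←0x12
4: ✓ CMP  NZCV=1001
5: ✓ MOVNE  r4←0x73
6: · MOVEQ
7: · MOVPL
8: ✓ CMP  NZCV=0000
9: · ADDLT
10: · SUBMI

VAL = 0x59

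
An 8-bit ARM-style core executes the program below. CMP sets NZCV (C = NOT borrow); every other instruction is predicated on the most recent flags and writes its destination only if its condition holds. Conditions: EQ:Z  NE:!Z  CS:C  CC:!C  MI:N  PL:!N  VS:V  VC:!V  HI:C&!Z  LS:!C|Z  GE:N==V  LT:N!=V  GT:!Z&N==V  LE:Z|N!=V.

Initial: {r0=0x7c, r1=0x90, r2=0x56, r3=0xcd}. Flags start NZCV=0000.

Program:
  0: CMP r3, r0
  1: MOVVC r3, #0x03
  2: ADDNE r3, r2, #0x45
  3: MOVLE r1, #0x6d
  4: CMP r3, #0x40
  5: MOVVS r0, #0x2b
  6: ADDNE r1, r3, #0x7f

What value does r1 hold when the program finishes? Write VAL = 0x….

VAL = 0x1a

0: ✓ CMP  NZCV=0011
1: · MOVVC
2: ✓ ADDNE  r3←0x9b
3: ✓ MOVLE  r1←0x6d
4: ✓ CMP  NZCV=0011
5: ✓ MOVVS  r0←0x2b
6: ✓ ADDNE  r1←0x1a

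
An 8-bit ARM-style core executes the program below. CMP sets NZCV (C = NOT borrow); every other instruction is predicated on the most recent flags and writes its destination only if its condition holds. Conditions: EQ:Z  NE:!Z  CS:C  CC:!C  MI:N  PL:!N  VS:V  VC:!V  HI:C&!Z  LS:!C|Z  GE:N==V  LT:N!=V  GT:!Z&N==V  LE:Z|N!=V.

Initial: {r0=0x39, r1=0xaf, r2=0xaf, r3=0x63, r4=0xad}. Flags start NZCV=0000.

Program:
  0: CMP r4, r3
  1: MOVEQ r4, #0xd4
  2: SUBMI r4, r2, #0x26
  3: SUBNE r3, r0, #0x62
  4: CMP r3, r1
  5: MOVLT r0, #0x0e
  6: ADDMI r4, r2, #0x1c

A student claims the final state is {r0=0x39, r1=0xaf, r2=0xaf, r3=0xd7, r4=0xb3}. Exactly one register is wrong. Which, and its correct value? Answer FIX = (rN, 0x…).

FIX = (r4, 0xad)

[0] flags=0011 → (cmp)
[1] flags=0011 EQ?F → skip
[2] flags=0011 MI?F → skip
[3] flags=0011 NE?T → r3=0xd7
[4] flags=0010 → (cmp)
[5] flags=0010 LT?F → skip
[6] flags=0010 MI?F → skip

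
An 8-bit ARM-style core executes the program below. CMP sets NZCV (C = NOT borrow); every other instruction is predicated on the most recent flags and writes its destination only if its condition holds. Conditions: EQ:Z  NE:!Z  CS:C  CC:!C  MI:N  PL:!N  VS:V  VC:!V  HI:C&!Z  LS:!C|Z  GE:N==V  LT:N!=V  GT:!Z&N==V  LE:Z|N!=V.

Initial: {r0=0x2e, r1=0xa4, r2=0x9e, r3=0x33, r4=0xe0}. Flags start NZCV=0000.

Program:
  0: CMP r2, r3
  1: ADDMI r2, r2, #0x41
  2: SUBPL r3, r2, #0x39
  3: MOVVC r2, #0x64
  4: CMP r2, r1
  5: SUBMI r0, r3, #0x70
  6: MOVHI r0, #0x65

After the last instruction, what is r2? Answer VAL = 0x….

[0] flags=0011 → (cmp)
[1] flags=0011 MI?F → skip
[2] flags=0011 PL?T → r3=0x65
[3] flags=0011 VC?F → skip
[4] flags=1000 → (cmp)
[5] flags=1000 MI?T → r0=0xf5
[6] flags=1000 HI?F → skip

VAL = 0x9e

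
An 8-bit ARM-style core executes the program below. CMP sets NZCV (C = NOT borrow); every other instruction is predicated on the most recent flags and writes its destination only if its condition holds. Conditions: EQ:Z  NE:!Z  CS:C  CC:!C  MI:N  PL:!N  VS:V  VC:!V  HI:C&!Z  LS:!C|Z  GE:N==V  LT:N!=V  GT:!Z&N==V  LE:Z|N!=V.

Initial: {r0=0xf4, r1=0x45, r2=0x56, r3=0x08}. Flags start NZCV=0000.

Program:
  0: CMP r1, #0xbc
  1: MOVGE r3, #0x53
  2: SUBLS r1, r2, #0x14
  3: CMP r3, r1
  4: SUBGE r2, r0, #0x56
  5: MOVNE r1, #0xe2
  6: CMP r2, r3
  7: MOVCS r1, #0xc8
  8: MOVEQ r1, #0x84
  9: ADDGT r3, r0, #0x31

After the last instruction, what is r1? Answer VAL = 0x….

VAL = 0xc8

0: ✓ CMP  NZCV=1001
1: ✓ MOVGE  r3←0x53
2: ✓ SUBLS  r1←0x42
3: ✓ CMP  NZCV=0010
4: ✓ SUBGE  r2←0x9e
5: ✓ MOVNE  r1←0xe2
6: ✓ CMP  NZCV=0011
7: ✓ MOVCS  r1←0xc8
8: · MOVEQ
9: · ADDGT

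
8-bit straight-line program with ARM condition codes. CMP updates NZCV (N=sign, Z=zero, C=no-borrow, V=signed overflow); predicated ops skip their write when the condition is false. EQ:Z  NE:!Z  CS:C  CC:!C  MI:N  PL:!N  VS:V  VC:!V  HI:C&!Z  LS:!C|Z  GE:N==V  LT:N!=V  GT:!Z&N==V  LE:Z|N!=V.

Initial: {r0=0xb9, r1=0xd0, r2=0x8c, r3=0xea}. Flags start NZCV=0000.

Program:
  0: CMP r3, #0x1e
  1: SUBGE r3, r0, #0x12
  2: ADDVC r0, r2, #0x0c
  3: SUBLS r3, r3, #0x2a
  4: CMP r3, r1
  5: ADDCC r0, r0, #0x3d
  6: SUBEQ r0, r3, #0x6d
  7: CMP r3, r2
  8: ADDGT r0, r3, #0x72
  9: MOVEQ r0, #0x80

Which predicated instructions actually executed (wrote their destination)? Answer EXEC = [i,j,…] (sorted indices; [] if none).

EXEC = [2,8]

[0] flags=1010 → (cmp)
[1] flags=1010 GE?F → skip
[2] flags=1010 VC?T → r0=0x98
[3] flags=1010 LS?F → skip
[4] flags=0010 → (cmp)
[5] flags=0010 CC?F → skip
[6] flags=0010 EQ?F → skip
[7] flags=0010 → (cmp)
[8] flags=0010 GT?T → r0=0x5c
[9] flags=0010 EQ?F → skip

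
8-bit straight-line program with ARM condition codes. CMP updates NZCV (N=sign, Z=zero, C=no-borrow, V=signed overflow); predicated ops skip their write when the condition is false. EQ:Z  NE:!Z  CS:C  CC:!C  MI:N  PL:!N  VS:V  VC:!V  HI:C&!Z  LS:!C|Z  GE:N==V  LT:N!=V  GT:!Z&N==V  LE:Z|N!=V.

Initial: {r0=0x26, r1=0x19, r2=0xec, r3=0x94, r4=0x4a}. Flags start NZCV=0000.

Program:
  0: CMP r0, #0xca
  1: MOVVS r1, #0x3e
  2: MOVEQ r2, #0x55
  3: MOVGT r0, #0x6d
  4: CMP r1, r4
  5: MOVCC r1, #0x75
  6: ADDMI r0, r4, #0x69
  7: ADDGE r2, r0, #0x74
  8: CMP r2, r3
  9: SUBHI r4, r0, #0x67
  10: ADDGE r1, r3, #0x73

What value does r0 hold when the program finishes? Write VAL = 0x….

[0] flags=0000 → (cmp)
[1] flags=0000 VS?F → skip
[2] flags=0000 EQ?F → skip
[3] flags=0000 GT?T → r0=0x6d
[4] flags=1000 → (cmp)
[5] flags=1000 CC?T → r1=0x75
[6] flags=1000 MI?T → r0=0xb3
[7] flags=1000 GE?F → skip
[8] flags=0010 → (cmp)
[9] flags=0010 HI?T → r4=0x4c
[10] flags=0010 GE?T → r1=0x07

VAL = 0xb3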